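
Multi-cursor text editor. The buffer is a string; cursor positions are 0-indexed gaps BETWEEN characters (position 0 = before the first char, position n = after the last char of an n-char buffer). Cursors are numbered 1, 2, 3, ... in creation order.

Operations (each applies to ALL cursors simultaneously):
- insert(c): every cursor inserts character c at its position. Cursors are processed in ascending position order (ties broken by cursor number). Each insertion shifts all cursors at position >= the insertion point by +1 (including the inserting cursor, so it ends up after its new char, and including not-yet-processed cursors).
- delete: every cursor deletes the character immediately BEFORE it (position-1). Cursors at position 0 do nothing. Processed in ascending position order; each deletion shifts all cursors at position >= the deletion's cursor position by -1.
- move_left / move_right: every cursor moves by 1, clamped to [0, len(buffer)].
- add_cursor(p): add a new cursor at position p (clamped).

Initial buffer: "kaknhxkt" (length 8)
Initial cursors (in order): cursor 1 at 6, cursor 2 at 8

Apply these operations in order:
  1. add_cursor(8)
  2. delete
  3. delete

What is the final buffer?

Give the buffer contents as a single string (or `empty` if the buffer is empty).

Answer: ka

Derivation:
After op 1 (add_cursor(8)): buffer="kaknhxkt" (len 8), cursors c1@6 c2@8 c3@8, authorship ........
After op 2 (delete): buffer="kaknh" (len 5), cursors c1@5 c2@5 c3@5, authorship .....
After op 3 (delete): buffer="ka" (len 2), cursors c1@2 c2@2 c3@2, authorship ..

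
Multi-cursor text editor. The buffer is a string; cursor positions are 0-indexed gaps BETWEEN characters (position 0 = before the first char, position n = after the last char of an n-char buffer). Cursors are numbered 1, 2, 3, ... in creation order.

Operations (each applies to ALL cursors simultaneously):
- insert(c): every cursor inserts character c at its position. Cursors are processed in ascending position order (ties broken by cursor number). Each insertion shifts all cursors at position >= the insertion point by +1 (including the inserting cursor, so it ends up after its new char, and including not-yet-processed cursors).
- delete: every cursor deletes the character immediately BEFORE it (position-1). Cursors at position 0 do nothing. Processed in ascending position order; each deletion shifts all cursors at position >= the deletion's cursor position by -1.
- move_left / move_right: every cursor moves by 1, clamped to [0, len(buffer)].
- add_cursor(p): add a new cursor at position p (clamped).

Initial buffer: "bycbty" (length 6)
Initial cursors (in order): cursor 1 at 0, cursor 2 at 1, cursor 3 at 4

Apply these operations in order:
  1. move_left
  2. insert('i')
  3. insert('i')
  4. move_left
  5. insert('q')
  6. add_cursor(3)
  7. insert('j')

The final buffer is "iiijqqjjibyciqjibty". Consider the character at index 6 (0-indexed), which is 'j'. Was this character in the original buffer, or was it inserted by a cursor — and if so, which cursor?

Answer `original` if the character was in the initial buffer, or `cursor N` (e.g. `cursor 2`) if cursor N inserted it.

Answer: cursor 1

Derivation:
After op 1 (move_left): buffer="bycbty" (len 6), cursors c1@0 c2@0 c3@3, authorship ......
After op 2 (insert('i')): buffer="iibycibty" (len 9), cursors c1@2 c2@2 c3@6, authorship 12...3...
After op 3 (insert('i')): buffer="iiiibyciibty" (len 12), cursors c1@4 c2@4 c3@9, authorship 1212...33...
After op 4 (move_left): buffer="iiiibyciibty" (len 12), cursors c1@3 c2@3 c3@8, authorship 1212...33...
After op 5 (insert('q')): buffer="iiiqqibyciqibty" (len 15), cursors c1@5 c2@5 c3@11, authorship 121122...333...
After op 6 (add_cursor(3)): buffer="iiiqqibyciqibty" (len 15), cursors c4@3 c1@5 c2@5 c3@11, authorship 121122...333...
After op 7 (insert('j')): buffer="iiijqqjjibyciqjibty" (len 19), cursors c4@4 c1@8 c2@8 c3@15, authorship 121412122...3333...
Authorship (.=original, N=cursor N): 1 2 1 4 1 2 1 2 2 . . . 3 3 3 3 . . .
Index 6: author = 1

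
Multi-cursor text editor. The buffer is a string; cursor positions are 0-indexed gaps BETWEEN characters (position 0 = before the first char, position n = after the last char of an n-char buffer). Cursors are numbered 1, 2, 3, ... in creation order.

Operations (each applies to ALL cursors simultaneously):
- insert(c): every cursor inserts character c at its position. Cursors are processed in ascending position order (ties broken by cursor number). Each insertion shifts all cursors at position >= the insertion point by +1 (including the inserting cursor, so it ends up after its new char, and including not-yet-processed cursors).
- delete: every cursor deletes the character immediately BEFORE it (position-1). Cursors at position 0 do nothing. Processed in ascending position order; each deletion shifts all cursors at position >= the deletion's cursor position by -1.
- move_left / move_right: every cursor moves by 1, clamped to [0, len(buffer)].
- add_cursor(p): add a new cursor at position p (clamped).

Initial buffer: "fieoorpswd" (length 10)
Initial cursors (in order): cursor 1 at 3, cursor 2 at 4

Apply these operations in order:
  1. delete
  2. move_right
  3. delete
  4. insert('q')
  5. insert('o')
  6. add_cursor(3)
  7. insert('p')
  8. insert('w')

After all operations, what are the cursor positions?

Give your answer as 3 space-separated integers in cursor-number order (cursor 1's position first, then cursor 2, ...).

Answer: 11 11 5

Derivation:
After op 1 (delete): buffer="fiorpswd" (len 8), cursors c1@2 c2@2, authorship ........
After op 2 (move_right): buffer="fiorpswd" (len 8), cursors c1@3 c2@3, authorship ........
After op 3 (delete): buffer="frpswd" (len 6), cursors c1@1 c2@1, authorship ......
After op 4 (insert('q')): buffer="fqqrpswd" (len 8), cursors c1@3 c2@3, authorship .12.....
After op 5 (insert('o')): buffer="fqqoorpswd" (len 10), cursors c1@5 c2@5, authorship .1212.....
After op 6 (add_cursor(3)): buffer="fqqoorpswd" (len 10), cursors c3@3 c1@5 c2@5, authorship .1212.....
After op 7 (insert('p')): buffer="fqqpoopprpswd" (len 13), cursors c3@4 c1@8 c2@8, authorship .1231212.....
After op 8 (insert('w')): buffer="fqqpwooppwwrpswd" (len 16), cursors c3@5 c1@11 c2@11, authorship .1233121212.....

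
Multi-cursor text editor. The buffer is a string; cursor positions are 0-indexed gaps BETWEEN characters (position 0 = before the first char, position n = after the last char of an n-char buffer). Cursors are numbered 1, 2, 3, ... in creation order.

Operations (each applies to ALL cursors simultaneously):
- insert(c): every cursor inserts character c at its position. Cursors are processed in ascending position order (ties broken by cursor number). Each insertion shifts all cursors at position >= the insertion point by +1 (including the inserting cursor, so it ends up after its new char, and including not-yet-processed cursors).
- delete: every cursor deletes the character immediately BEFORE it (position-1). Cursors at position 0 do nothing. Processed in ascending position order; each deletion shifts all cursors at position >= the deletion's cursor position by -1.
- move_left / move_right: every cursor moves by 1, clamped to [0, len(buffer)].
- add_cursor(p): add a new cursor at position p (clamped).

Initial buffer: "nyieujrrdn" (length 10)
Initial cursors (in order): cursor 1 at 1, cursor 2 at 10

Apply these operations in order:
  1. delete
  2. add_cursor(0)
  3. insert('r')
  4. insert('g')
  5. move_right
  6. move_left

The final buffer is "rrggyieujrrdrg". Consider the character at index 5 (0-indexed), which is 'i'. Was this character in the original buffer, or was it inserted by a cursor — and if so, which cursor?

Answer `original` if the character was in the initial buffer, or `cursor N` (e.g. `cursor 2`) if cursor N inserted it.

Answer: original

Derivation:
After op 1 (delete): buffer="yieujrrd" (len 8), cursors c1@0 c2@8, authorship ........
After op 2 (add_cursor(0)): buffer="yieujrrd" (len 8), cursors c1@0 c3@0 c2@8, authorship ........
After op 3 (insert('r')): buffer="rryieujrrdr" (len 11), cursors c1@2 c3@2 c2@11, authorship 13........2
After op 4 (insert('g')): buffer="rrggyieujrrdrg" (len 14), cursors c1@4 c3@4 c2@14, authorship 1313........22
After op 5 (move_right): buffer="rrggyieujrrdrg" (len 14), cursors c1@5 c3@5 c2@14, authorship 1313........22
After op 6 (move_left): buffer="rrggyieujrrdrg" (len 14), cursors c1@4 c3@4 c2@13, authorship 1313........22
Authorship (.=original, N=cursor N): 1 3 1 3 . . . . . . . . 2 2
Index 5: author = original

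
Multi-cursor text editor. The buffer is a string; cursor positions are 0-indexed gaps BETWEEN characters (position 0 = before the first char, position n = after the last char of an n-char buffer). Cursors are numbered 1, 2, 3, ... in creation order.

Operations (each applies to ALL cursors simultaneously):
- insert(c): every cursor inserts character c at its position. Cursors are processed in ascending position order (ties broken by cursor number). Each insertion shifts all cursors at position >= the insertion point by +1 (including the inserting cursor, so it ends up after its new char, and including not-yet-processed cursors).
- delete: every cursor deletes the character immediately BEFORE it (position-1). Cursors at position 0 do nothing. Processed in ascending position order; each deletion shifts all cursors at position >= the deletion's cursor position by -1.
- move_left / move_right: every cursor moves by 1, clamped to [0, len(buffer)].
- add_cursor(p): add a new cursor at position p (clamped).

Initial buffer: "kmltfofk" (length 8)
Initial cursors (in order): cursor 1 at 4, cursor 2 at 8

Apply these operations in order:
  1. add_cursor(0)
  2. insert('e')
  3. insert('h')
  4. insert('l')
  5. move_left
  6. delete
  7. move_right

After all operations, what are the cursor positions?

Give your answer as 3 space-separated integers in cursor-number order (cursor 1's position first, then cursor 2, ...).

After op 1 (add_cursor(0)): buffer="kmltfofk" (len 8), cursors c3@0 c1@4 c2@8, authorship ........
After op 2 (insert('e')): buffer="ekmltefofke" (len 11), cursors c3@1 c1@6 c2@11, authorship 3....1....2
After op 3 (insert('h')): buffer="ehkmltehfofkeh" (len 14), cursors c3@2 c1@8 c2@14, authorship 33....11....22
After op 4 (insert('l')): buffer="ehlkmltehlfofkehl" (len 17), cursors c3@3 c1@10 c2@17, authorship 333....111....222
After op 5 (move_left): buffer="ehlkmltehlfofkehl" (len 17), cursors c3@2 c1@9 c2@16, authorship 333....111....222
After op 6 (delete): buffer="elkmltelfofkel" (len 14), cursors c3@1 c1@7 c2@13, authorship 33....11....22
After op 7 (move_right): buffer="elkmltelfofkel" (len 14), cursors c3@2 c1@8 c2@14, authorship 33....11....22

Answer: 8 14 2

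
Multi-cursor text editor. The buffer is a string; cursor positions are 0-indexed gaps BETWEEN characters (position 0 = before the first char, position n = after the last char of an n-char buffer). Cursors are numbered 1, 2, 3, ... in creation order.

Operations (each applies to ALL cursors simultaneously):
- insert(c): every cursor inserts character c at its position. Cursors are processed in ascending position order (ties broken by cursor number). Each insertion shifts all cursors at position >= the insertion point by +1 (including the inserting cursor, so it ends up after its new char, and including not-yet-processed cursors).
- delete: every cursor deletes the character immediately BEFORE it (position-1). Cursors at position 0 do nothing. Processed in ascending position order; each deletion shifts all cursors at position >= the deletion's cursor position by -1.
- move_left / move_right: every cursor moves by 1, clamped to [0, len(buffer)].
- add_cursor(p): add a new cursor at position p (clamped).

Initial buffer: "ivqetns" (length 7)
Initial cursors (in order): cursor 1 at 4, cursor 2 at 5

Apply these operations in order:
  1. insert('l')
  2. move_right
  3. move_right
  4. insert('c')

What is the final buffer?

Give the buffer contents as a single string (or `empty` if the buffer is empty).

Answer: ivqeltlcnsc

Derivation:
After op 1 (insert('l')): buffer="ivqeltlns" (len 9), cursors c1@5 c2@7, authorship ....1.2..
After op 2 (move_right): buffer="ivqeltlns" (len 9), cursors c1@6 c2@8, authorship ....1.2..
After op 3 (move_right): buffer="ivqeltlns" (len 9), cursors c1@7 c2@9, authorship ....1.2..
After op 4 (insert('c')): buffer="ivqeltlcnsc" (len 11), cursors c1@8 c2@11, authorship ....1.21..2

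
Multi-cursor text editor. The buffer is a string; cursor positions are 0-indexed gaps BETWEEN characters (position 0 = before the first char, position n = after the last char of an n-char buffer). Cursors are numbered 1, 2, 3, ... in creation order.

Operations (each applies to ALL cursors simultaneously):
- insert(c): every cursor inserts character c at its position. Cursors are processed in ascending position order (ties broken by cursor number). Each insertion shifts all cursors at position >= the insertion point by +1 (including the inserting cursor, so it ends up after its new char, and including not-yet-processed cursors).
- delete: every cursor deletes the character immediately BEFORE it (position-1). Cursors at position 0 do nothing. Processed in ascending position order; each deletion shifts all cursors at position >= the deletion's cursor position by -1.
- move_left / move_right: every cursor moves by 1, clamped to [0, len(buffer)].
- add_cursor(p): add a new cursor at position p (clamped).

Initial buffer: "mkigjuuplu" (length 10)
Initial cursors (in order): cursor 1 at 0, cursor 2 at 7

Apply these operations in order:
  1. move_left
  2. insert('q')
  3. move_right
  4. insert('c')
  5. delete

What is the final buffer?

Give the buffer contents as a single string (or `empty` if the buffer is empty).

Answer: qmkigjuquplu

Derivation:
After op 1 (move_left): buffer="mkigjuuplu" (len 10), cursors c1@0 c2@6, authorship ..........
After op 2 (insert('q')): buffer="qmkigjuquplu" (len 12), cursors c1@1 c2@8, authorship 1......2....
After op 3 (move_right): buffer="qmkigjuquplu" (len 12), cursors c1@2 c2@9, authorship 1......2....
After op 4 (insert('c')): buffer="qmckigjuqucplu" (len 14), cursors c1@3 c2@11, authorship 1.1.....2.2...
After op 5 (delete): buffer="qmkigjuquplu" (len 12), cursors c1@2 c2@9, authorship 1......2....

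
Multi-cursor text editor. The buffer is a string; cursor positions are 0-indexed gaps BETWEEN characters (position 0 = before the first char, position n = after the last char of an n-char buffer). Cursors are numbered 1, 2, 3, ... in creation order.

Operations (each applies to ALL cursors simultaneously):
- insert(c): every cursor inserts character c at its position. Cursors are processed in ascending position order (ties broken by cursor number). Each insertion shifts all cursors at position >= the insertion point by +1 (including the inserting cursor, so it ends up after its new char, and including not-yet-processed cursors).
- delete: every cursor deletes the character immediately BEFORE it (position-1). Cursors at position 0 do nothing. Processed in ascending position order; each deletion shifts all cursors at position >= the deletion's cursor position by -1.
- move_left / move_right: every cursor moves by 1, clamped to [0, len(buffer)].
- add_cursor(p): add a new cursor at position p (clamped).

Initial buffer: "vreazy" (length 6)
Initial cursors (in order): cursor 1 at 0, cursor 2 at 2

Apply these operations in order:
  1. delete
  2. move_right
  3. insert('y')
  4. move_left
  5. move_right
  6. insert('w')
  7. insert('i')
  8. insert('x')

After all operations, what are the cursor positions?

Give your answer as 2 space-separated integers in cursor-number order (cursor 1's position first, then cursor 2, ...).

Answer: 5 10

Derivation:
After op 1 (delete): buffer="veazy" (len 5), cursors c1@0 c2@1, authorship .....
After op 2 (move_right): buffer="veazy" (len 5), cursors c1@1 c2@2, authorship .....
After op 3 (insert('y')): buffer="vyeyazy" (len 7), cursors c1@2 c2@4, authorship .1.2...
After op 4 (move_left): buffer="vyeyazy" (len 7), cursors c1@1 c2@3, authorship .1.2...
After op 5 (move_right): buffer="vyeyazy" (len 7), cursors c1@2 c2@4, authorship .1.2...
After op 6 (insert('w')): buffer="vyweywazy" (len 9), cursors c1@3 c2@6, authorship .11.22...
After op 7 (insert('i')): buffer="vywieywiazy" (len 11), cursors c1@4 c2@8, authorship .111.222...
After op 8 (insert('x')): buffer="vywixeywixazy" (len 13), cursors c1@5 c2@10, authorship .1111.2222...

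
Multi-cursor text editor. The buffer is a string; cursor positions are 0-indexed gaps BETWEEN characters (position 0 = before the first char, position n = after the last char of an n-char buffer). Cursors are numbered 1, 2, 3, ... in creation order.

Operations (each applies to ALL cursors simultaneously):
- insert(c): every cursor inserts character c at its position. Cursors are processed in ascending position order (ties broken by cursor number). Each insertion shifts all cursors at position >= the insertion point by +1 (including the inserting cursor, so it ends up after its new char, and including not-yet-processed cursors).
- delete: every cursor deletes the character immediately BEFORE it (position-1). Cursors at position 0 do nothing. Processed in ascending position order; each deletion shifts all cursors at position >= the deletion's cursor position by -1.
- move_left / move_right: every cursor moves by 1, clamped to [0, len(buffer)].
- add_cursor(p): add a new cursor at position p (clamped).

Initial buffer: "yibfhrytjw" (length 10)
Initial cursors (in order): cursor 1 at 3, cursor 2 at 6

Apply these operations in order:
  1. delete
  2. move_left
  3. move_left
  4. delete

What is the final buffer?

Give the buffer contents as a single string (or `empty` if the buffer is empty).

After op 1 (delete): buffer="yifhytjw" (len 8), cursors c1@2 c2@4, authorship ........
After op 2 (move_left): buffer="yifhytjw" (len 8), cursors c1@1 c2@3, authorship ........
After op 3 (move_left): buffer="yifhytjw" (len 8), cursors c1@0 c2@2, authorship ........
After op 4 (delete): buffer="yfhytjw" (len 7), cursors c1@0 c2@1, authorship .......

Answer: yfhytjw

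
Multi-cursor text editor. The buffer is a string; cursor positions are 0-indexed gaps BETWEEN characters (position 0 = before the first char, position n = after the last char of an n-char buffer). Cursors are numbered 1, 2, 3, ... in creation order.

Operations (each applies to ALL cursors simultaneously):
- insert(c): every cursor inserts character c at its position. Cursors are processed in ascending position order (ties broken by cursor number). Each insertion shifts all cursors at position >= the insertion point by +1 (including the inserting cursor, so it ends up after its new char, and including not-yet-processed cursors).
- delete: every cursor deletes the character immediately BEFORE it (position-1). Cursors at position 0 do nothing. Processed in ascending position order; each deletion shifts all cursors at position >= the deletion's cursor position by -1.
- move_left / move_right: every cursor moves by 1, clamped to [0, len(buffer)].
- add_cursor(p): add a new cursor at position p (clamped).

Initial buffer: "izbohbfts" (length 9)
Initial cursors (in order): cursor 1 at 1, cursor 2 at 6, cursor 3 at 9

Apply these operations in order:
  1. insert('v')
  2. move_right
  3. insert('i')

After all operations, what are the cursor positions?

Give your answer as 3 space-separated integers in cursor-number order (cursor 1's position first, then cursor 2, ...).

After op 1 (insert('v')): buffer="ivzbohbvftsv" (len 12), cursors c1@2 c2@8 c3@12, authorship .1.....2...3
After op 2 (move_right): buffer="ivzbohbvftsv" (len 12), cursors c1@3 c2@9 c3@12, authorship .1.....2...3
After op 3 (insert('i')): buffer="ivzibohbvfitsvi" (len 15), cursors c1@4 c2@11 c3@15, authorship .1.1....2.2..33

Answer: 4 11 15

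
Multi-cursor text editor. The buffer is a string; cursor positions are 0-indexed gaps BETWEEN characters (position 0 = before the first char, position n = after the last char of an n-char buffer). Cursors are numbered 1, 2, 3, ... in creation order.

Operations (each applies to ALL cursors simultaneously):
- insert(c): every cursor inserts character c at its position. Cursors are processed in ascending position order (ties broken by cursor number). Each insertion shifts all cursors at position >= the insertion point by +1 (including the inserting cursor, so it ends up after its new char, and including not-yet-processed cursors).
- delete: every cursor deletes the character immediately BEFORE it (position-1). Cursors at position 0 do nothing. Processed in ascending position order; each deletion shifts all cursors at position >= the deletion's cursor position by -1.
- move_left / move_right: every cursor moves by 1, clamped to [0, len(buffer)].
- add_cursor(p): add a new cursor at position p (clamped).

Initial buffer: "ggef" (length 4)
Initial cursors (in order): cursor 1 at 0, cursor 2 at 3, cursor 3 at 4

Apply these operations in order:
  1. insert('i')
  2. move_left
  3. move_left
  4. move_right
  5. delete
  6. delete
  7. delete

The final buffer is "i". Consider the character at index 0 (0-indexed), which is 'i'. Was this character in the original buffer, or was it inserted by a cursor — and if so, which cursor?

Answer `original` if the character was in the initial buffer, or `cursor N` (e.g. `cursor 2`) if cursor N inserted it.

After op 1 (insert('i')): buffer="iggeifi" (len 7), cursors c1@1 c2@5 c3@7, authorship 1...2.3
After op 2 (move_left): buffer="iggeifi" (len 7), cursors c1@0 c2@4 c3@6, authorship 1...2.3
After op 3 (move_left): buffer="iggeifi" (len 7), cursors c1@0 c2@3 c3@5, authorship 1...2.3
After op 4 (move_right): buffer="iggeifi" (len 7), cursors c1@1 c2@4 c3@6, authorship 1...2.3
After op 5 (delete): buffer="ggii" (len 4), cursors c1@0 c2@2 c3@3, authorship ..23
After op 6 (delete): buffer="gi" (len 2), cursors c1@0 c2@1 c3@1, authorship .3
After op 7 (delete): buffer="i" (len 1), cursors c1@0 c2@0 c3@0, authorship 3
Authorship (.=original, N=cursor N): 3
Index 0: author = 3

Answer: cursor 3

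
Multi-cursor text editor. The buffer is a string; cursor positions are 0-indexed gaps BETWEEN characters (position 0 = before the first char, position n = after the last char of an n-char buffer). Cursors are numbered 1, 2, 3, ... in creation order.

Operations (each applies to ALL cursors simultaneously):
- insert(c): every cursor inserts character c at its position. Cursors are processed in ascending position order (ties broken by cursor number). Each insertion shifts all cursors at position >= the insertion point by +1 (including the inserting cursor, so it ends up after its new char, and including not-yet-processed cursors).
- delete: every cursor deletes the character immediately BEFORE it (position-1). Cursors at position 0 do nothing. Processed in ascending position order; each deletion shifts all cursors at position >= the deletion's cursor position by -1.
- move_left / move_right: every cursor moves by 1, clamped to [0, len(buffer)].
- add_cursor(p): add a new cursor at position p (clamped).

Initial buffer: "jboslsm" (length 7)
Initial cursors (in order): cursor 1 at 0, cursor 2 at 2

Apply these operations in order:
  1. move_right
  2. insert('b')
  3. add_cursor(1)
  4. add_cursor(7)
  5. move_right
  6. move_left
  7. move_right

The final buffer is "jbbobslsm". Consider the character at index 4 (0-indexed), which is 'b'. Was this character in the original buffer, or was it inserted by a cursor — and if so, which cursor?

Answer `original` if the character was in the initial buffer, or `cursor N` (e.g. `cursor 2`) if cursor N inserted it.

After op 1 (move_right): buffer="jboslsm" (len 7), cursors c1@1 c2@3, authorship .......
After op 2 (insert('b')): buffer="jbbobslsm" (len 9), cursors c1@2 c2@5, authorship .1..2....
After op 3 (add_cursor(1)): buffer="jbbobslsm" (len 9), cursors c3@1 c1@2 c2@5, authorship .1..2....
After op 4 (add_cursor(7)): buffer="jbbobslsm" (len 9), cursors c3@1 c1@2 c2@5 c4@7, authorship .1..2....
After op 5 (move_right): buffer="jbbobslsm" (len 9), cursors c3@2 c1@3 c2@6 c4@8, authorship .1..2....
After op 6 (move_left): buffer="jbbobslsm" (len 9), cursors c3@1 c1@2 c2@5 c4@7, authorship .1..2....
After op 7 (move_right): buffer="jbbobslsm" (len 9), cursors c3@2 c1@3 c2@6 c4@8, authorship .1..2....
Authorship (.=original, N=cursor N): . 1 . . 2 . . . .
Index 4: author = 2

Answer: cursor 2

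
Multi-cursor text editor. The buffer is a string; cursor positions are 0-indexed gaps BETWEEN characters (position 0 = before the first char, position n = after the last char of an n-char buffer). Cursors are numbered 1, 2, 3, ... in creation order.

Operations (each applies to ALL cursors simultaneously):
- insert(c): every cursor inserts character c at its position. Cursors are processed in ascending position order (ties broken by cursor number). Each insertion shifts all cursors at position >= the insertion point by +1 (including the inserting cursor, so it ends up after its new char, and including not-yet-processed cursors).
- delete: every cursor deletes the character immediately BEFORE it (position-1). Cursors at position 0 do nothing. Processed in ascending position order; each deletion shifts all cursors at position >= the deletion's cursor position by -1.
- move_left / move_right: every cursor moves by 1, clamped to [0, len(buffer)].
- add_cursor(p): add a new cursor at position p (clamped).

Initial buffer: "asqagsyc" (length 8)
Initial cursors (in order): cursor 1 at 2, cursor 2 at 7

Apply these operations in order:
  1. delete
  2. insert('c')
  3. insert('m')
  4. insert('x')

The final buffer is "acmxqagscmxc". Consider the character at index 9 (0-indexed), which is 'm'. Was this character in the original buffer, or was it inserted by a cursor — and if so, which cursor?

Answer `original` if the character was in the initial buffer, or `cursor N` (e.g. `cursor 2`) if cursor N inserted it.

After op 1 (delete): buffer="aqagsc" (len 6), cursors c1@1 c2@5, authorship ......
After op 2 (insert('c')): buffer="acqagscc" (len 8), cursors c1@2 c2@7, authorship .1....2.
After op 3 (insert('m')): buffer="acmqagscmc" (len 10), cursors c1@3 c2@9, authorship .11....22.
After op 4 (insert('x')): buffer="acmxqagscmxc" (len 12), cursors c1@4 c2@11, authorship .111....222.
Authorship (.=original, N=cursor N): . 1 1 1 . . . . 2 2 2 .
Index 9: author = 2

Answer: cursor 2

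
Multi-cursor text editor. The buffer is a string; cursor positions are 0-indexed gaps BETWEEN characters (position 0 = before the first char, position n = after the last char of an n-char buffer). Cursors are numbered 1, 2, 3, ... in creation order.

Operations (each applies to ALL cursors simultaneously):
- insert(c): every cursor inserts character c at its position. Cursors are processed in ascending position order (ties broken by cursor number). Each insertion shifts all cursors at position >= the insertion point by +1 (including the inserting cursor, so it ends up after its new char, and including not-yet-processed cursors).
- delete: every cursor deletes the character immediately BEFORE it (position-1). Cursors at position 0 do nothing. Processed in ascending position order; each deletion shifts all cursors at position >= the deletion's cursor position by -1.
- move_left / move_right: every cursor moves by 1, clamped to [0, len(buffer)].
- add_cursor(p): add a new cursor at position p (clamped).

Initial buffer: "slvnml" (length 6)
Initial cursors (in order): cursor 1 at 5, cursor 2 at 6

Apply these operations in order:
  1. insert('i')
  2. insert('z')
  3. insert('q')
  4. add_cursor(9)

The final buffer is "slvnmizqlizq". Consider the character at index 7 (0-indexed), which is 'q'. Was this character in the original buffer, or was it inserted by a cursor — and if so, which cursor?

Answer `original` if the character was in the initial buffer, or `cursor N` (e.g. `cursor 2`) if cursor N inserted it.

After op 1 (insert('i')): buffer="slvnmili" (len 8), cursors c1@6 c2@8, authorship .....1.2
After op 2 (insert('z')): buffer="slvnmizliz" (len 10), cursors c1@7 c2@10, authorship .....11.22
After op 3 (insert('q')): buffer="slvnmizqlizq" (len 12), cursors c1@8 c2@12, authorship .....111.222
After op 4 (add_cursor(9)): buffer="slvnmizqlizq" (len 12), cursors c1@8 c3@9 c2@12, authorship .....111.222
Authorship (.=original, N=cursor N): . . . . . 1 1 1 . 2 2 2
Index 7: author = 1

Answer: cursor 1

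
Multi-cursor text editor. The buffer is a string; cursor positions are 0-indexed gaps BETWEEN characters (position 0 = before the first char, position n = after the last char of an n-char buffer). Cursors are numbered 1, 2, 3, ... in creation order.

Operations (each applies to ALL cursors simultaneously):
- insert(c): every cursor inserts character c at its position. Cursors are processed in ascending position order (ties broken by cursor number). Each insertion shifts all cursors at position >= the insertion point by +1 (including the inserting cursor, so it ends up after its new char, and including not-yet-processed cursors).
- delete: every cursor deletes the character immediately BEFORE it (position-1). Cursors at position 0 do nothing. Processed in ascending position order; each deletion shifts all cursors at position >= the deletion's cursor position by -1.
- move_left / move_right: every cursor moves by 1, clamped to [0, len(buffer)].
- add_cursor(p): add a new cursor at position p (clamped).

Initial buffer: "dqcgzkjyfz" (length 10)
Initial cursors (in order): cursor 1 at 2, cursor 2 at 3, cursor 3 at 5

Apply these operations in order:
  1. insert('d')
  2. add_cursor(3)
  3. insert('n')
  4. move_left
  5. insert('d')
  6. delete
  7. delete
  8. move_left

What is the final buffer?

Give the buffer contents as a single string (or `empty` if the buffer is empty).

After op 1 (insert('d')): buffer="dqdcdgzdkjyfz" (len 13), cursors c1@3 c2@5 c3@8, authorship ..1.2..3.....
After op 2 (add_cursor(3)): buffer="dqdcdgzdkjyfz" (len 13), cursors c1@3 c4@3 c2@5 c3@8, authorship ..1.2..3.....
After op 3 (insert('n')): buffer="dqdnncdngzdnkjyfz" (len 17), cursors c1@5 c4@5 c2@8 c3@12, authorship ..114.22..33.....
After op 4 (move_left): buffer="dqdnncdngzdnkjyfz" (len 17), cursors c1@4 c4@4 c2@7 c3@11, authorship ..114.22..33.....
After op 5 (insert('d')): buffer="dqdnddncddngzddnkjyfz" (len 21), cursors c1@6 c4@6 c2@10 c3@15, authorship ..11144.222..333.....
After op 6 (delete): buffer="dqdnncdngzdnkjyfz" (len 17), cursors c1@4 c4@4 c2@7 c3@11, authorship ..114.22..33.....
After op 7 (delete): buffer="dqncngznkjyfz" (len 13), cursors c1@2 c4@2 c2@4 c3@7, authorship ..4.2..3.....
After op 8 (move_left): buffer="dqncngznkjyfz" (len 13), cursors c1@1 c4@1 c2@3 c3@6, authorship ..4.2..3.....

Answer: dqncngznkjyfz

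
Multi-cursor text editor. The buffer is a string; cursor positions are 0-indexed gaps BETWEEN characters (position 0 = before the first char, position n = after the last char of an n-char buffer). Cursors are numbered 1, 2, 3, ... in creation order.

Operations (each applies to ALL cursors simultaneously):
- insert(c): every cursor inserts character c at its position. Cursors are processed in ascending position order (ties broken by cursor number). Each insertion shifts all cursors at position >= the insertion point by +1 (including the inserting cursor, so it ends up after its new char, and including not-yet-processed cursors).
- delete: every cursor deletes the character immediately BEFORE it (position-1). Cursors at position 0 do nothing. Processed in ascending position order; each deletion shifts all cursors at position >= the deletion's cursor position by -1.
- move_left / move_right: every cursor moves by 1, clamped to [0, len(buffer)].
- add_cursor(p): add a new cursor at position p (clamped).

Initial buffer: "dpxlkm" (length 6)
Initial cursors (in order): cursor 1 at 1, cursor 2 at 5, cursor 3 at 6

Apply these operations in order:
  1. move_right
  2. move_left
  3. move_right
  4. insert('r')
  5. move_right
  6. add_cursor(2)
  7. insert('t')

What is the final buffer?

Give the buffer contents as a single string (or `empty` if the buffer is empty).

Answer: dptrxtlkmrrtt

Derivation:
After op 1 (move_right): buffer="dpxlkm" (len 6), cursors c1@2 c2@6 c3@6, authorship ......
After op 2 (move_left): buffer="dpxlkm" (len 6), cursors c1@1 c2@5 c3@5, authorship ......
After op 3 (move_right): buffer="dpxlkm" (len 6), cursors c1@2 c2@6 c3@6, authorship ......
After op 4 (insert('r')): buffer="dprxlkmrr" (len 9), cursors c1@3 c2@9 c3@9, authorship ..1....23
After op 5 (move_right): buffer="dprxlkmrr" (len 9), cursors c1@4 c2@9 c3@9, authorship ..1....23
After op 6 (add_cursor(2)): buffer="dprxlkmrr" (len 9), cursors c4@2 c1@4 c2@9 c3@9, authorship ..1....23
After op 7 (insert('t')): buffer="dptrxtlkmrrtt" (len 13), cursors c4@3 c1@6 c2@13 c3@13, authorship ..41.1...2323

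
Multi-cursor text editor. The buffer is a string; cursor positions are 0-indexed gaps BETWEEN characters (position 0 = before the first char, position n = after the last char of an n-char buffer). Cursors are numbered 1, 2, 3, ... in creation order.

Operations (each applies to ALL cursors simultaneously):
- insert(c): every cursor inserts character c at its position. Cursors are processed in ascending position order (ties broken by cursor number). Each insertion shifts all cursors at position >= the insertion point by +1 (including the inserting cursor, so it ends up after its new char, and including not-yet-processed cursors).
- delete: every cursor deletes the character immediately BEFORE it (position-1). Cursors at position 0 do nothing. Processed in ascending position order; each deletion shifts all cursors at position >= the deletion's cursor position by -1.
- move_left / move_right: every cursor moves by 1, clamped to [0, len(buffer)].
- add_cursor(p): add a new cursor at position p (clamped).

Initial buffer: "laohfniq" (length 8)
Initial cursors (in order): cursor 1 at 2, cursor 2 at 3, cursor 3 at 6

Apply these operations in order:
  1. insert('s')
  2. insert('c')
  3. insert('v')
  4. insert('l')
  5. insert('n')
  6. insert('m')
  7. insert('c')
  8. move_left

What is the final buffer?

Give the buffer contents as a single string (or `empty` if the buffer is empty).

Answer: lascvlnmcoscvlnmchfnscvlnmciq

Derivation:
After op 1 (insert('s')): buffer="lasoshfnsiq" (len 11), cursors c1@3 c2@5 c3@9, authorship ..1.2...3..
After op 2 (insert('c')): buffer="lascoschfnsciq" (len 14), cursors c1@4 c2@7 c3@12, authorship ..11.22...33..
After op 3 (insert('v')): buffer="lascvoscvhfnscviq" (len 17), cursors c1@5 c2@9 c3@15, authorship ..111.222...333..
After op 4 (insert('l')): buffer="lascvloscvlhfnscvliq" (len 20), cursors c1@6 c2@11 c3@18, authorship ..1111.2222...3333..
After op 5 (insert('n')): buffer="lascvlnoscvlnhfnscvlniq" (len 23), cursors c1@7 c2@13 c3@21, authorship ..11111.22222...33333..
After op 6 (insert('m')): buffer="lascvlnmoscvlnmhfnscvlnmiq" (len 26), cursors c1@8 c2@15 c3@24, authorship ..111111.222222...333333..
After op 7 (insert('c')): buffer="lascvlnmcoscvlnmchfnscvlnmciq" (len 29), cursors c1@9 c2@17 c3@27, authorship ..1111111.2222222...3333333..
After op 8 (move_left): buffer="lascvlnmcoscvlnmchfnscvlnmciq" (len 29), cursors c1@8 c2@16 c3@26, authorship ..1111111.2222222...3333333..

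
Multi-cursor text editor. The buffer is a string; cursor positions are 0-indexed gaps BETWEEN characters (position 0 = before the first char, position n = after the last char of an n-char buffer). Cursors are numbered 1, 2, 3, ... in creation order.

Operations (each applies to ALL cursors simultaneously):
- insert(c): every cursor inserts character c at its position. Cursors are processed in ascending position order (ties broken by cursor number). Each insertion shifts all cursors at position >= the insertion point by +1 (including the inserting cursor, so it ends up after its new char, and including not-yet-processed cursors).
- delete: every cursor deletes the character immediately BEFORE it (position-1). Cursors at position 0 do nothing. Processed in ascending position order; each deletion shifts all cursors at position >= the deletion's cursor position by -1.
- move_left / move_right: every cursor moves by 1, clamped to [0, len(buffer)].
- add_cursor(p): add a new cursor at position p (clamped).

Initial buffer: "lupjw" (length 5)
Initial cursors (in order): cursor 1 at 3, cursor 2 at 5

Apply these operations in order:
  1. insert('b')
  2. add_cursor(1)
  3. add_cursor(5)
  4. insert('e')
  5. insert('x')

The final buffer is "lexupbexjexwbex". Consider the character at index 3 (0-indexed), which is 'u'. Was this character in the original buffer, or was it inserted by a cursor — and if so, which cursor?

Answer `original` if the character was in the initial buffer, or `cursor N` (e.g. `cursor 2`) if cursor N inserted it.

Answer: original

Derivation:
After op 1 (insert('b')): buffer="lupbjwb" (len 7), cursors c1@4 c2@7, authorship ...1..2
After op 2 (add_cursor(1)): buffer="lupbjwb" (len 7), cursors c3@1 c1@4 c2@7, authorship ...1..2
After op 3 (add_cursor(5)): buffer="lupbjwb" (len 7), cursors c3@1 c1@4 c4@5 c2@7, authorship ...1..2
After op 4 (insert('e')): buffer="leupbejewbe" (len 11), cursors c3@2 c1@6 c4@8 c2@11, authorship .3..11.4.22
After op 5 (insert('x')): buffer="lexupbexjexwbex" (len 15), cursors c3@3 c1@8 c4@11 c2@15, authorship .33..111.44.222
Authorship (.=original, N=cursor N): . 3 3 . . 1 1 1 . 4 4 . 2 2 2
Index 3: author = original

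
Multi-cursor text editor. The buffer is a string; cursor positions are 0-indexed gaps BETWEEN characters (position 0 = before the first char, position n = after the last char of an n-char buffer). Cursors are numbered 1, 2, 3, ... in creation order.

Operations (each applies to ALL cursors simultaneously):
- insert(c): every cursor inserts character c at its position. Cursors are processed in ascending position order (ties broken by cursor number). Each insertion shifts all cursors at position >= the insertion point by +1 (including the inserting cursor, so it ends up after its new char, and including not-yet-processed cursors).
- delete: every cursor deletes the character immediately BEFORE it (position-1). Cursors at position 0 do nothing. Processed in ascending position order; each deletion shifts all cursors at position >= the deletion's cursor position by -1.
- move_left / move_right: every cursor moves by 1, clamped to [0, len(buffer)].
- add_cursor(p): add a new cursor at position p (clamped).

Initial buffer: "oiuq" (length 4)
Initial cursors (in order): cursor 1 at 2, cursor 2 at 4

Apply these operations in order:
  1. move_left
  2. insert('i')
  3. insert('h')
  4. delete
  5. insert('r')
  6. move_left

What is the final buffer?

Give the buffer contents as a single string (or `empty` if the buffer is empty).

Answer: oiriuirq

Derivation:
After op 1 (move_left): buffer="oiuq" (len 4), cursors c1@1 c2@3, authorship ....
After op 2 (insert('i')): buffer="oiiuiq" (len 6), cursors c1@2 c2@5, authorship .1..2.
After op 3 (insert('h')): buffer="oihiuihq" (len 8), cursors c1@3 c2@7, authorship .11..22.
After op 4 (delete): buffer="oiiuiq" (len 6), cursors c1@2 c2@5, authorship .1..2.
After op 5 (insert('r')): buffer="oiriuirq" (len 8), cursors c1@3 c2@7, authorship .11..22.
After op 6 (move_left): buffer="oiriuirq" (len 8), cursors c1@2 c2@6, authorship .11..22.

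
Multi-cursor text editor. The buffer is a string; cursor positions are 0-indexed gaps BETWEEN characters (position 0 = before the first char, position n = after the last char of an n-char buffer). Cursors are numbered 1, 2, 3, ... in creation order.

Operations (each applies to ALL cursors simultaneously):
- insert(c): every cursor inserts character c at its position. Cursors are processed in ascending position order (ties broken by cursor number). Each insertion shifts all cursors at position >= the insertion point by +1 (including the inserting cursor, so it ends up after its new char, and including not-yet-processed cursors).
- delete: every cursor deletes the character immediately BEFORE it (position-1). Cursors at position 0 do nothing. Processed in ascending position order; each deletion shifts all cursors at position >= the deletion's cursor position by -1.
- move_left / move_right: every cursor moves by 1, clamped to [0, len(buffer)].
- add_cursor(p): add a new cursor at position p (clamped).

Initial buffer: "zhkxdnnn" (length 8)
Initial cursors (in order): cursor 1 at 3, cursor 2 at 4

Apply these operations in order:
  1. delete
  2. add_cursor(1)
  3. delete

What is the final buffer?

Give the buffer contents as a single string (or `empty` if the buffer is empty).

Answer: dnnn

Derivation:
After op 1 (delete): buffer="zhdnnn" (len 6), cursors c1@2 c2@2, authorship ......
After op 2 (add_cursor(1)): buffer="zhdnnn" (len 6), cursors c3@1 c1@2 c2@2, authorship ......
After op 3 (delete): buffer="dnnn" (len 4), cursors c1@0 c2@0 c3@0, authorship ....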